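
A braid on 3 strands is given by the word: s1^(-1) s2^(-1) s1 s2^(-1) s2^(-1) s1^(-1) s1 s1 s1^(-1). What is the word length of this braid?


The word length counts the number of generators (including inverses).
Listing each generator: s1^(-1), s2^(-1), s1, s2^(-1), s2^(-1), s1^(-1), s1, s1, s1^(-1)
There are 9 generators in this braid word.

9


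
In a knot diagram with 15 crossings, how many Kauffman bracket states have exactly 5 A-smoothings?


We choose which 5 of 15 crossings get A-smoothings.
C(15, 5) = 15! / (5! * 10!)
= 3003

3003


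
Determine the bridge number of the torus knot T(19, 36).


The bridge number of T(p,q) is min(p,q).
min(19, 36) = 19

19


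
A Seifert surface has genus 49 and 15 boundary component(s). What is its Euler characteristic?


chi = 2 - 2g - b
= 2 - 2*49 - 15
= 2 - 98 - 15 = -111

-111


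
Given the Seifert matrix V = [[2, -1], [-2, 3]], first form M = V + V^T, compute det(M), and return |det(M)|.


Step 1: Form V + V^T where V = [[2, -1], [-2, 3]]
  V^T = [[2, -2], [-1, 3]]
  V + V^T = [[4, -3], [-3, 6]]
Step 2: det(V + V^T) = 4*6 - (-3)*(-3)
  = 24 - 9 = 15
Step 3: Knot determinant = |det(V + V^T)| = |15| = 15

15


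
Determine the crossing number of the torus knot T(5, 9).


For a torus knot T(p, q) with gcd(p,q)=1,
the crossing number is min(p*(q-1), q*(p-1)).
p*(q-1) = 5*8 = 40
q*(p-1) = 9*4 = 36
min(40, 36) = 36

36


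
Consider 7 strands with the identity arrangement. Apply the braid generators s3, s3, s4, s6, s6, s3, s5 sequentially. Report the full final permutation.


Starting with identity [1, 2, 3, 4, 5, 6, 7].
Apply generators in sequence:
  After s3: [1, 2, 4, 3, 5, 6, 7]
  After s3: [1, 2, 3, 4, 5, 6, 7]
  After s4: [1, 2, 3, 5, 4, 6, 7]
  After s6: [1, 2, 3, 5, 4, 7, 6]
  After s6: [1, 2, 3, 5, 4, 6, 7]
  After s3: [1, 2, 5, 3, 4, 6, 7]
  After s5: [1, 2, 5, 3, 6, 4, 7]
Final permutation: [1, 2, 5, 3, 6, 4, 7]

[1, 2, 5, 3, 6, 4, 7]


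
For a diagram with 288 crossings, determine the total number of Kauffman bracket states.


Each crossing contributes 2 choices (A-smoothing or B-smoothing).
Total states = 2^288 = 497323236409786642155382248146820840100456150797347717440463976893159497012533375533056

497323236409786642155382248146820840100456150797347717440463976893159497012533375533056


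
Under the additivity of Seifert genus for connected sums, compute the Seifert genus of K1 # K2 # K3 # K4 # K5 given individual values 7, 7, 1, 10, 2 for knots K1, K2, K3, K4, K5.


The Seifert genus is additive under connected sum.
Seifert genus(K1 # K2 # K3 # K4 # K5) = (7) + (7) + (1) + (10) + (2)
= 27

27


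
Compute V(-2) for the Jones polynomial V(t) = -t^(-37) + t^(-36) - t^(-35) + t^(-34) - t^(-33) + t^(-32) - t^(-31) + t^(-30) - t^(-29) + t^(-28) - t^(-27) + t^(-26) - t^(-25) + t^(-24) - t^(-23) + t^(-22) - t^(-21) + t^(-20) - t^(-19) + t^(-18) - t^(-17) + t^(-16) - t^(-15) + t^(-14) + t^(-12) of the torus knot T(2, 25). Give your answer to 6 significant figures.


Substituting t = -2 into V(t) = -t^(-37) + t^(-36) - t^(-35) + t^(-34) - t^(-33) + t^(-32) - t^(-31) + t^(-30) - t^(-29) + t^(-28) - t^(-27) + t^(-26) - t^(-25) + t^(-24) - t^(-23) + t^(-22) - t^(-21) + t^(-20) - t^(-19) + t^(-18) - t^(-17) + t^(-16) - t^(-15) + t^(-14) + t^(-12):
  (-)t^(-37) = 7.27596e-12
  (+)t^(-36) = 1.45519e-11
  (-)t^(-35) = 2.91038e-11
  (+)t^(-34) = 5.82077e-11
  (-)t^(-33) = 1.16415e-10
  (+)t^(-32) = 2.32831e-10
  (-)t^(-31) = 4.65661e-10
  (+)t^(-30) = 9.31323e-10
  (-)t^(-29) = 1.86265e-09
  (+)t^(-28) = 3.72529e-09
  (-)t^(-27) = 7.45058e-09
  (+)t^(-26) = 1.49012e-08
  (-)t^(-25) = 2.98023e-08
  (+)t^(-24) = 5.96046e-08
  (-)t^(-23) = 1.19209e-07
  (+)t^(-22) = 2.38419e-07
  (-)t^(-21) = 4.76837e-07
  (+)t^(-20) = 9.53674e-07
  (-)t^(-19) = 1.90735e-06
  (+)t^(-18) = 3.8147e-06
  (-)t^(-17) = 7.62939e-06
  (+)t^(-16) = 1.52588e-05
  (-)t^(-15) = 3.05176e-05
  (+)t^(-14) = 6.10352e-05
  (+)t^(-12) = 0.000244141
Sum = (7.27596e-12) + (1.45519e-11) + (2.91038e-11) + (5.82077e-11) + (1.16415e-10) + (2.32831e-10) + (4.65661e-10) + (9.31323e-10) + (1.86265e-09) + (3.72529e-09) + (7.45058e-09) + (1.49012e-08) + (2.98023e-08) + (5.96046e-08) + (1.19209e-07) + (2.38419e-07) + (4.76837e-07) + (9.53674e-07) + (1.90735e-06) + (3.8147e-06) + (7.62939e-06) + (1.52588e-05) + (3.05176e-05) + (6.10352e-05) + (0.000244141)
= 0.0003662109302
Rounded to 6 significant figures: 0.000366211

0.000366211


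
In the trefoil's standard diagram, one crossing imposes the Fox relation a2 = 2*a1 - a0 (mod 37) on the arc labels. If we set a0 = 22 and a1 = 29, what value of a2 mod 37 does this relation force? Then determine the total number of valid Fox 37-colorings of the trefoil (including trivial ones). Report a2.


Step 1: Apply the given crossing relation 2*a1 - a0 - a2 = 0 (mod 37).
  a2 = 2*a1 - a0 mod 37
  a2 = 2*29 - 22 mod 37
  a2 = 58 - 22 mod 37
  a2 = 36 mod 37 = 36
Step 2: The trefoil has determinant 3.
  Number of Fox p-colorings (p prime) is p^2 if p = 3, else p.
  Since 37 does not divide 3, only trivial (constant) colorings exist.
  (So the trial a0 = 22, a1 = 29 with a0 != a1 does NOT extend to a valid coloring of the whole trefoil: the other two crossing relations require 3*(a1 - a0) = 0 (mod 37), which fails.)
  Total colorings = 37
Step 3: a2 = 36, total Fox 37-colorings = 37

36


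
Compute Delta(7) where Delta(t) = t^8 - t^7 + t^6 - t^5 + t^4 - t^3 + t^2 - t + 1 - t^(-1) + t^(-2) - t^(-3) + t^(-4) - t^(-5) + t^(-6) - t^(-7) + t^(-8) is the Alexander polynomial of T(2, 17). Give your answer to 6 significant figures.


Substituting t = 7 into Delta(t) = t^8 - t^7 + t^6 - t^5 + t^4 - t^3 + t^2 - t + 1 - t^(-1) + t^(-2) - t^(-3) + t^(-4) - t^(-5) + t^(-6) - t^(-7) + t^(-8):
Term values: (5764801) + (-823543) + (117649) + (-16807) + (2401) + (-343) + (49) + (-7) + (1) + (-0.142857) + (0.0204082) + (-0.00291545) + (0.000416493) + (-5.9499e-05) + (8.49986e-06) + (-1.21427e-06) + (1.73467e-07)
Sum = 5044200.875
Rounded to 6 significant figures: 5.0442e+06

5.0442e+06


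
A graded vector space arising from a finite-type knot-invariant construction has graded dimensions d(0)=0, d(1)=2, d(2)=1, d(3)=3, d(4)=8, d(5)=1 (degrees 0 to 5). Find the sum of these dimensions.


Total dimension = d(0) + d(1) + ... + d(5)
= 0 + 2 + 1 + 3 + 8 + 1
= 15

15


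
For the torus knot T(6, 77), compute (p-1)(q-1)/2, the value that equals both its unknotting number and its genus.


For a torus knot T(p,q), both the unknotting number and genus equal (p-1)(q-1)/2.
= (6-1)(77-1)/2
= 5*76/2
= 380/2 = 190

190


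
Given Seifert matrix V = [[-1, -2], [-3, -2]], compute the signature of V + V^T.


Step 1: V + V^T = [[-2, -5], [-5, -4]]
Step 2: trace = -6, det = -17
Step 3: Discriminant = (-6)^2 - 4*(-17) = 104
Step 4: Eigenvalues: 2.09902, -8.09902
Step 5: Signature = (# positive eigenvalues) - (# negative eigenvalues) = 0

0


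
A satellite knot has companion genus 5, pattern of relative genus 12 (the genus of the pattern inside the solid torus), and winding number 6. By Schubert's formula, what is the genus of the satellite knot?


Schubert: g(satellite) = g_rel(pattern) + |winding| * g(companion),
where g_rel(pattern) is the genus of the pattern relative to the solid torus.
= 12 + 6 * 5
= 12 + 30 = 42

42


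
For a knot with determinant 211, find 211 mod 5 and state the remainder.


Step 1: A knot is p-colorable if and only if p divides its determinant.
Step 2: Compute 211 mod 5.
211 = 42 * 5 + 1
Step 3: 211 mod 5 = 1
Step 4: The knot is 5-colorable: no

1


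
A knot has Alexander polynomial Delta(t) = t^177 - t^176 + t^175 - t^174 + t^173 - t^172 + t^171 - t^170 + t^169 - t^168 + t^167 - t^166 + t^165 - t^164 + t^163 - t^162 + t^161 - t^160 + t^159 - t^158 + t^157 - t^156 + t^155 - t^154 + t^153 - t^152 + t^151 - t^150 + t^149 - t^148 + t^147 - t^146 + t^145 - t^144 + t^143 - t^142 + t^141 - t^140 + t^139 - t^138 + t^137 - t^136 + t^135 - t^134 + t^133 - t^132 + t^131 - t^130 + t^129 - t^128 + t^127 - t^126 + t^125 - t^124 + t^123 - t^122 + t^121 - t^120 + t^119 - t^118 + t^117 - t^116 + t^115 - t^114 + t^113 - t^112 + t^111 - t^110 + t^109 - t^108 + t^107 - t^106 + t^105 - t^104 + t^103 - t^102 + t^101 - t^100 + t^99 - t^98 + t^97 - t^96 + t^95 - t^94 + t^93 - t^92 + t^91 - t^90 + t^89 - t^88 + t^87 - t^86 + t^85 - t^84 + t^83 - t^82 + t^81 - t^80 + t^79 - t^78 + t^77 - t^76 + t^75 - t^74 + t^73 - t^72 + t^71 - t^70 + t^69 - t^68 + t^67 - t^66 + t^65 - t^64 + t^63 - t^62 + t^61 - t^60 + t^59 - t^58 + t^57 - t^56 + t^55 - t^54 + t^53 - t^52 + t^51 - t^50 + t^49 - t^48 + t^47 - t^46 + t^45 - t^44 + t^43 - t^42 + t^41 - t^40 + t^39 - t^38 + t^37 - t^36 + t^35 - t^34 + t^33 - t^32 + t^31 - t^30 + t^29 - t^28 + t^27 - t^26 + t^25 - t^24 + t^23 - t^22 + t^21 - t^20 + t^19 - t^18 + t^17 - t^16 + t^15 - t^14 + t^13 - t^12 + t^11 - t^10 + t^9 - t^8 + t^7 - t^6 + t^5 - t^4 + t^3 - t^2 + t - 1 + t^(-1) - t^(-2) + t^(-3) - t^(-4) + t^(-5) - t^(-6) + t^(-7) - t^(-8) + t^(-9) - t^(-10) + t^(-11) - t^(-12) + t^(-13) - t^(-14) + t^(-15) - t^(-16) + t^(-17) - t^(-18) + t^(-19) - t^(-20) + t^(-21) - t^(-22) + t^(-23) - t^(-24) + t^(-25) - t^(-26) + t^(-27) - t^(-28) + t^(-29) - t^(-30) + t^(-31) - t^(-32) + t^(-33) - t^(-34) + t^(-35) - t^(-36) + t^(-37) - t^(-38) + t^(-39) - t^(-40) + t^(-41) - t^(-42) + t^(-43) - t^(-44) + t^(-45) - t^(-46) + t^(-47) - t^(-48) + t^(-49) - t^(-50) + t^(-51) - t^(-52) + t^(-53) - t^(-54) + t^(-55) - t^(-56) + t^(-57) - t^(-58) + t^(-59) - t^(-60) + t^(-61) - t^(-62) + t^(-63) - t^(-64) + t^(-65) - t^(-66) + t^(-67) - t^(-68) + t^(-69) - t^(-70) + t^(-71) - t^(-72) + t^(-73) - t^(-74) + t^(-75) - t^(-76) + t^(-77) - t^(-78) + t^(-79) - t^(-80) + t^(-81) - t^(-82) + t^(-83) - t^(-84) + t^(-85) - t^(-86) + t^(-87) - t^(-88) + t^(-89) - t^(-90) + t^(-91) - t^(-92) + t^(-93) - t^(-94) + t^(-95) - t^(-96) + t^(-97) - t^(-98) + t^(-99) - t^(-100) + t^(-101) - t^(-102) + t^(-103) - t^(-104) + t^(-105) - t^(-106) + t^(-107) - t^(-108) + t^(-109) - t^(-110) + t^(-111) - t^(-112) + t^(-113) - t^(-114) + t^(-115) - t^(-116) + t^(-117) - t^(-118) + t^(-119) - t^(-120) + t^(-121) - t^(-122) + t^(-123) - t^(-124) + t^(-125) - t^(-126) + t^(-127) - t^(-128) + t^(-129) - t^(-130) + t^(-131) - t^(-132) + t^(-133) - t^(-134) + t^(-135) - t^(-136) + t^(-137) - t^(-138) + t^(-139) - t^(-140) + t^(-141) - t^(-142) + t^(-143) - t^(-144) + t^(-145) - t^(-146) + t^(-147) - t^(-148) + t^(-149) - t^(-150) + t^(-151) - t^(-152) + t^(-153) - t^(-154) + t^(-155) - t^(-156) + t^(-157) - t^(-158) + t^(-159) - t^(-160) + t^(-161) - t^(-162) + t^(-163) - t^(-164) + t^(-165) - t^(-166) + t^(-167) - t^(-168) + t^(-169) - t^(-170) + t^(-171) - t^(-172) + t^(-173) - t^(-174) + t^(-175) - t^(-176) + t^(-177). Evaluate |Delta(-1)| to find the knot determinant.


Step 1: The polynomial has 355 terms with alternating signs, exponents from 177 down to -177.
Step 2: Substitute t = -1. The i-th term has coefficient (-1)^i and exponent (m-i),
  so its value is (-1)^i * (-1)^(m-i) = (-1)^m = -1 for every i.
Step 3: All 355 terms equal -1, so Delta(-1) = 355 * (-1) = -355
Step 4: |Delta(-1)| = 355

355


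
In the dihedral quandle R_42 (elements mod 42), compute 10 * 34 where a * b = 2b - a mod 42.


10 * 34 = 2*34 - 10 mod 42
= 68 - 10 mod 42
= 58 mod 42 = 16

16


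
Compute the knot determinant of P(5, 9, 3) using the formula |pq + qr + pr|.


Step 1: Compute pq + qr + pr.
pq = 5*9 = 45
qr = 9*3 = 27
pr = 5*3 = 15
pq + qr + pr = 45 + 27 + 15 = 87
Step 2: Take absolute value.
det(P(5,9,3)) = |87| = 87

87


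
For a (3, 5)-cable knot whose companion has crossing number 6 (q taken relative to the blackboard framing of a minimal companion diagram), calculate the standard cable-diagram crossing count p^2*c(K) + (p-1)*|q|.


Step 1: Each of the c(K) crossings of the companion diagram becomes p*p = p^2 crossings among the p parallel strands, and each of the |q| twists s_1 s_2 ... s_(p-1) adds (p-1) crossings.
  Crossings = p^2 * c(K) + (p-1)*|q|
Step 2: = 3^2 * 6 + (3-1)*5
Step 3: = 9*6 + 2*5
Step 4: = 54 + 10 = 64

64


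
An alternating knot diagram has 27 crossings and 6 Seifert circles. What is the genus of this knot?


For alternating knots, g = (c - s + 1)/2.
= (27 - 6 + 1)/2
= 22/2 = 11

11


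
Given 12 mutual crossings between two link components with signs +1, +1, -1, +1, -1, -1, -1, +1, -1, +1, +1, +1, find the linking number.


Step 1: Count positive crossings: 7
Step 2: Count negative crossings: 5
Step 3: Sum of signs = 7 - 5 = 2
Step 4: Linking number = sum/2 = 2/2 = 1

1


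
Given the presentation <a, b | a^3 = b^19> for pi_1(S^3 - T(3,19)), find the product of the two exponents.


The relation is a^3 = b^19.
Product of exponents = 3 * 19
= 57

57


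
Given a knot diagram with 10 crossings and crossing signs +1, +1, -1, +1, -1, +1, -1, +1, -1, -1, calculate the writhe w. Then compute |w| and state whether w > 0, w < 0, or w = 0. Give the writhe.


Step 1: Count positive crossings (+1).
Positive crossings: 5
Step 2: Count negative crossings (-1).
Negative crossings: 5
Step 3: Writhe = (positive) - (negative)
w = 5 - 5 = 0
Step 4: |w| = 0, and w is zero

0


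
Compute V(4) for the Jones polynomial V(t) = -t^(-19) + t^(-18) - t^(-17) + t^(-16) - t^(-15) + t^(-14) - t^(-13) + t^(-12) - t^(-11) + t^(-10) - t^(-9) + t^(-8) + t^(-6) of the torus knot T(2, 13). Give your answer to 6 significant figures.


Substituting t = 4 into V(t) = -t^(-19) + t^(-18) - t^(-17) + t^(-16) - t^(-15) + t^(-14) - t^(-13) + t^(-12) - t^(-11) + t^(-10) - t^(-9) + t^(-8) + t^(-6):
  (-)t^(-19) = -3.63798e-12
  (+)t^(-18) = 1.45519e-11
  (-)t^(-17) = -5.82077e-11
  (+)t^(-16) = 2.32831e-10
  (-)t^(-15) = -9.31323e-10
  (+)t^(-14) = 3.72529e-09
  (-)t^(-13) = -1.49012e-08
  (+)t^(-12) = 5.96046e-08
  (-)t^(-11) = -2.38419e-07
  (+)t^(-10) = 9.53674e-07
  (-)t^(-9) = -3.8147e-06
  (+)t^(-8) = 1.52588e-05
  (+)t^(-6) = 0.000244141
Sum = (-3.63798e-12) + (1.45519e-11) + (-5.82077e-11) + (2.32831e-10) + (-9.31323e-10) + (3.72529e-09) + (-1.49012e-08) + (5.96046e-08) + (-2.38419e-07) + (9.53674e-07) + (-3.8147e-06) + (1.52588e-05) + (0.000244141)
= 0.0002563476555
Rounded to 6 significant figures: 0.000256348

0.000256348


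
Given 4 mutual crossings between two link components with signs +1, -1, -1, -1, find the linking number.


Step 1: Count positive crossings: 1
Step 2: Count negative crossings: 3
Step 3: Sum of signs = 1 - 3 = -2
Step 4: Linking number = sum/2 = -2/2 = -1

-1


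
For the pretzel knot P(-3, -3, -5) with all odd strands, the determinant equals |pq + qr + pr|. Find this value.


Step 1: Compute pq + qr + pr.
pq = (-3)*(-3) = 9
qr = (-3)*(-5) = 15
pr = (-3)*(-5) = 15
pq + qr + pr = 9 + 15 + 15 = 39
Step 2: Take absolute value.
det(P(-3,-3,-5)) = |39| = 39

39


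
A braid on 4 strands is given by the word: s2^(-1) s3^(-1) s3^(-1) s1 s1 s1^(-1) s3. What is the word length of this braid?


The word length counts the number of generators (including inverses).
Listing each generator: s2^(-1), s3^(-1), s3^(-1), s1, s1, s1^(-1), s3
There are 7 generators in this braid word.

7


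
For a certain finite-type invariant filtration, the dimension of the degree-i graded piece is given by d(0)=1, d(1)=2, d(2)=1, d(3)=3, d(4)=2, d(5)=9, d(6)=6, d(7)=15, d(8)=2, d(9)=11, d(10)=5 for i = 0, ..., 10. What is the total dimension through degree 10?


Total dimension = d(0) + d(1) + ... + d(10)
= 1 + 2 + 1 + 3 + 2 + 9 + 6 + 15 + 2 + 11 + 5
= 57

57


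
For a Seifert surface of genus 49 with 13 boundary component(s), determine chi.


chi = 2 - 2g - b
= 2 - 2*49 - 13
= 2 - 98 - 13 = -109

-109


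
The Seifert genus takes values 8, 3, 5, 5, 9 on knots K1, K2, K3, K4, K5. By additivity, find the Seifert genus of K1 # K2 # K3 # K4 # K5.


The Seifert genus is additive under connected sum.
Seifert genus(K1 # K2 # K3 # K4 # K5) = (8) + (3) + (5) + (5) + (9)
= 30

30


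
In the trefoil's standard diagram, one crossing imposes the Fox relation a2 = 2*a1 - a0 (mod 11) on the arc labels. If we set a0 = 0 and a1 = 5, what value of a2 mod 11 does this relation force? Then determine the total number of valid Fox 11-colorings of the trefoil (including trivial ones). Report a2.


Step 1: Apply the given crossing relation 2*a1 - a0 - a2 = 0 (mod 11).
  a2 = 2*a1 - a0 mod 11
  a2 = 2*5 - 0 mod 11
  a2 = 10 - 0 mod 11
  a2 = 10 mod 11 = 10
Step 2: The trefoil has determinant 3.
  Number of Fox p-colorings (p prime) is p^2 if p = 3, else p.
  Since 11 does not divide 3, only trivial (constant) colorings exist.
  (So the trial a0 = 0, a1 = 5 with a0 != a1 does NOT extend to a valid coloring of the whole trefoil: the other two crossing relations require 3*(a1 - a0) = 0 (mod 11), which fails.)
  Total colorings = 11
Step 3: a2 = 10, total Fox 11-colorings = 11

10


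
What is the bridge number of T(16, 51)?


The bridge number of T(p,q) is min(p,q).
min(16, 51) = 16

16


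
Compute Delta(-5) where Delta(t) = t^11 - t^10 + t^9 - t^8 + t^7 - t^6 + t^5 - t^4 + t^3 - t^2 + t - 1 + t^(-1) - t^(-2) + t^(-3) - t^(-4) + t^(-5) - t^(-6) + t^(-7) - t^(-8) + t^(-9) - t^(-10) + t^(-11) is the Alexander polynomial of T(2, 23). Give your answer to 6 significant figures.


Substituting t = -5 into Delta(t) = t^11 - t^10 + t^9 - t^8 + t^7 - t^6 + t^5 - t^4 + t^3 - t^2 + t - 1 + t^(-1) - t^(-2) + t^(-3) - t^(-4) + t^(-5) - t^(-6) + t^(-7) - t^(-8) + t^(-9) - t^(-10) + t^(-11):
Term values: (-48828125) + (-9765625) + (-1953125) + (-390625) + (-78125) + (-15625) + (-3125) + (-625) + (-125) + (-25) + (-5) + (-1) + (-0.2) + (-0.04) + (-0.008) + (-0.0016) + (-0.00032) + (-6.4e-05) + (-1.28e-05) + (-2.56e-06) + (-5.12e-07) + (-1.024e-07) + (-2.048e-08)
Sum = -61035156.25
Rounded to 6 significant figures: -6.10352e+07

-6.10352e+07


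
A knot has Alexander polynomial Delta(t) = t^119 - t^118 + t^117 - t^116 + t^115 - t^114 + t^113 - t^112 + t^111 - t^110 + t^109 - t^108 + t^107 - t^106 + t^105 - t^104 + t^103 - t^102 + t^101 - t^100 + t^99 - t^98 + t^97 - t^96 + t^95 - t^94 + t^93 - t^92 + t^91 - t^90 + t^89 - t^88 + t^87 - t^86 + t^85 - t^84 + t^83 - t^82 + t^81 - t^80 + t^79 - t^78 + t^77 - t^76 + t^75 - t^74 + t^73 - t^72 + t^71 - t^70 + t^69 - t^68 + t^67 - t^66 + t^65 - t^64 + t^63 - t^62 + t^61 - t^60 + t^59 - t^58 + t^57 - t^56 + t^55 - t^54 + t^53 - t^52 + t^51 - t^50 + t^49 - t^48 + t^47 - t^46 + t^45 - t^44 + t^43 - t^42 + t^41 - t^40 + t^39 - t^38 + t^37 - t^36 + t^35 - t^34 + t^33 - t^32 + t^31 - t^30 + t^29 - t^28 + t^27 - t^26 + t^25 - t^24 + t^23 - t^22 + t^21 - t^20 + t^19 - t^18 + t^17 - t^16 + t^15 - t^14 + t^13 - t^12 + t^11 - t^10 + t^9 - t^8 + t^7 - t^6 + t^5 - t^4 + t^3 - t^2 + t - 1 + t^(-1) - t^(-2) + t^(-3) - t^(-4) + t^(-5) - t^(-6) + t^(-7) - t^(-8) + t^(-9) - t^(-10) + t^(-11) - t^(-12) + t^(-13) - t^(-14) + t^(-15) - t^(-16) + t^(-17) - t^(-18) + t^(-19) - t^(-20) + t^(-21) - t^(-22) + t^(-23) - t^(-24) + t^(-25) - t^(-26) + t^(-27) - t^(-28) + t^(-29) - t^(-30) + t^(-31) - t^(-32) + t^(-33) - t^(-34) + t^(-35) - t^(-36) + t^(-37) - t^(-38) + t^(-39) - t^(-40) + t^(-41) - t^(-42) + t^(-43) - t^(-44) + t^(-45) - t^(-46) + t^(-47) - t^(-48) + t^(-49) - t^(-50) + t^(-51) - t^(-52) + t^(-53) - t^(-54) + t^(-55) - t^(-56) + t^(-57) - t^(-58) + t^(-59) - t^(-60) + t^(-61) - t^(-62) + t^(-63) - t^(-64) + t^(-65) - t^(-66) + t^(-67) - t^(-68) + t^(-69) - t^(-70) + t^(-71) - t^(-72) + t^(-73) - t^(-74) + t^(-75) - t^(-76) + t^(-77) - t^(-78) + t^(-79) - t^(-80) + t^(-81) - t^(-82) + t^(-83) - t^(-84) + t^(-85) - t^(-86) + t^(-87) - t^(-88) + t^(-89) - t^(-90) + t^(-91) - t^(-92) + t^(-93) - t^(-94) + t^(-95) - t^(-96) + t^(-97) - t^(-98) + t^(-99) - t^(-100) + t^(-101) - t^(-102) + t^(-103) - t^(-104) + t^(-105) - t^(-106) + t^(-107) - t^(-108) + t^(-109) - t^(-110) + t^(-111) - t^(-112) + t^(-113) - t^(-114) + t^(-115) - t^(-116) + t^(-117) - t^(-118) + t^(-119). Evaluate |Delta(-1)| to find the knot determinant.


Step 1: The polynomial has 239 terms with alternating signs, exponents from 119 down to -119.
Step 2: Substitute t = -1. The i-th term has coefficient (-1)^i and exponent (m-i),
  so its value is (-1)^i * (-1)^(m-i) = (-1)^m = -1 for every i.
Step 3: All 239 terms equal -1, so Delta(-1) = 239 * (-1) = -239
Step 4: |Delta(-1)| = 239

239


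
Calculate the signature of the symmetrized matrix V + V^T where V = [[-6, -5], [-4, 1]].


Step 1: V + V^T = [[-12, -9], [-9, 2]]
Step 2: trace = -10, det = -105
Step 3: Discriminant = (-10)^2 - 4*(-105) = 520
Step 4: Eigenvalues: 6.40175, -16.4018
Step 5: Signature = (# positive eigenvalues) - (# negative eigenvalues) = 0

0


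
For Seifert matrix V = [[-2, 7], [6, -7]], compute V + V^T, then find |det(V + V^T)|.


Step 1: Form V + V^T where V = [[-2, 7], [6, -7]]
  V^T = [[-2, 6], [7, -7]]
  V + V^T = [[-4, 13], [13, -14]]
Step 2: det(V + V^T) = (-4)*(-14) - 13*13
  = 56 - 169 = -113
Step 3: Knot determinant = |det(V + V^T)| = |-113| = 113

113


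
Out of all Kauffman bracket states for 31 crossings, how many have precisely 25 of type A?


We choose which 25 of 31 crossings get A-smoothings.
C(31, 25) = 31! / (25! * 6!)
= 736281

736281


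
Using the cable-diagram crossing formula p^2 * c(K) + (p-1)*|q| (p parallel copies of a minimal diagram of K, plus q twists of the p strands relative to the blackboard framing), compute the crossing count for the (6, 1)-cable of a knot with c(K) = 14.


Step 1: Each of the c(K) crossings of the companion diagram becomes p*p = p^2 crossings among the p parallel strands, and each of the |q| twists s_1 s_2 ... s_(p-1) adds (p-1) crossings.
  Crossings = p^2 * c(K) + (p-1)*|q|
Step 2: = 6^2 * 14 + (6-1)*1
Step 3: = 36*14 + 5*1
Step 4: = 504 + 5 = 509

509


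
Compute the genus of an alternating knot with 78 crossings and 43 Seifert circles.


For alternating knots, g = (c - s + 1)/2.
= (78 - 43 + 1)/2
= 36/2 = 18

18


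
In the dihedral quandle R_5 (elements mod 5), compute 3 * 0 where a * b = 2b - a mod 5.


3 * 0 = 2*0 - 3 mod 5
= 0 - 3 mod 5
= -3 mod 5 = 2

2


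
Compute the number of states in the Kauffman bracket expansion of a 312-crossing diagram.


Each crossing contributes 2 choices (A-smoothing or B-smoothing).
Total states = 2^312 = 8343699359066055009355553539724812947666814540455674882605631280555545803830627148527195652096

8343699359066055009355553539724812947666814540455674882605631280555545803830627148527195652096


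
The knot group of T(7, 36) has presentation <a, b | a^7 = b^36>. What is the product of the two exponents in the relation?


The relation is a^7 = b^36.
Product of exponents = 7 * 36
= 252

252


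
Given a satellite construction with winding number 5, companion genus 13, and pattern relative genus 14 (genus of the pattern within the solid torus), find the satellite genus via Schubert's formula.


Schubert: g(satellite) = g_rel(pattern) + |winding| * g(companion),
where g_rel(pattern) is the genus of the pattern relative to the solid torus.
= 14 + 5 * 13
= 14 + 65 = 79

79


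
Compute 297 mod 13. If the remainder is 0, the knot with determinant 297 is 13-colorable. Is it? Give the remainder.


Step 1: A knot is p-colorable if and only if p divides its determinant.
Step 2: Compute 297 mod 13.
297 = 22 * 13 + 11
Step 3: 297 mod 13 = 11
Step 4: The knot is 13-colorable: no

11


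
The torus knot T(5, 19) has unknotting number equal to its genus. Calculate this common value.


For a torus knot T(p,q), both the unknotting number and genus equal (p-1)(q-1)/2.
= (5-1)(19-1)/2
= 4*18/2
= 72/2 = 36

36


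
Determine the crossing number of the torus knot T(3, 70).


For a torus knot T(p, q) with gcd(p,q)=1,
the crossing number is min(p*(q-1), q*(p-1)).
p*(q-1) = 3*69 = 207
q*(p-1) = 70*2 = 140
min(207, 140) = 140

140


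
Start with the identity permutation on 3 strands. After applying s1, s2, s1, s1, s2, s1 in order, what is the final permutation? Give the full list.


Starting with identity [1, 2, 3].
Apply generators in sequence:
  After s1: [2, 1, 3]
  After s2: [2, 3, 1]
  After s1: [3, 2, 1]
  After s1: [2, 3, 1]
  After s2: [2, 1, 3]
  After s1: [1, 2, 3]
Final permutation: [1, 2, 3]

[1, 2, 3]


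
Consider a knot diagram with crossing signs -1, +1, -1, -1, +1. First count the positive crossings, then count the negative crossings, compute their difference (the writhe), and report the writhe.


Step 1: Count positive crossings (+1).
Positive crossings: 2
Step 2: Count negative crossings (-1).
Negative crossings: 3
Step 3: Writhe = (positive) - (negative)
w = 2 - 3 = -1
Step 4: |w| = 1, and w is negative

-1


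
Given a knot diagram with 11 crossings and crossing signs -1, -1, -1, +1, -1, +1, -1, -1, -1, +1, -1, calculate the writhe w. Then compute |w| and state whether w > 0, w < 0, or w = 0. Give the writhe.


Step 1: Count positive crossings (+1).
Positive crossings: 3
Step 2: Count negative crossings (-1).
Negative crossings: 8
Step 3: Writhe = (positive) - (negative)
w = 3 - 8 = -5
Step 4: |w| = 5, and w is negative

-5


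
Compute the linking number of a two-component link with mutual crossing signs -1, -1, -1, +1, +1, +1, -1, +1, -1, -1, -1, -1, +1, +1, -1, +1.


Step 1: Count positive crossings: 7
Step 2: Count negative crossings: 9
Step 3: Sum of signs = 7 - 9 = -2
Step 4: Linking number = sum/2 = -2/2 = -1

-1


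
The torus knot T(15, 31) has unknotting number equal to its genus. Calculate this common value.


For a torus knot T(p,q), both the unknotting number and genus equal (p-1)(q-1)/2.
= (15-1)(31-1)/2
= 14*30/2
= 420/2 = 210

210


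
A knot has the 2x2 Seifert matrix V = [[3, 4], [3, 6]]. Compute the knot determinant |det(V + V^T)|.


Step 1: Form V + V^T where V = [[3, 4], [3, 6]]
  V^T = [[3, 3], [4, 6]]
  V + V^T = [[6, 7], [7, 12]]
Step 2: det(V + V^T) = 6*12 - 7*7
  = 72 - 49 = 23
Step 3: Knot determinant = |det(V + V^T)| = |23| = 23

23


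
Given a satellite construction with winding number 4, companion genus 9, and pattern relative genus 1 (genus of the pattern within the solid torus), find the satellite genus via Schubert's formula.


Schubert: g(satellite) = g_rel(pattern) + |winding| * g(companion),
where g_rel(pattern) is the genus of the pattern relative to the solid torus.
= 1 + 4 * 9
= 1 + 36 = 37

37


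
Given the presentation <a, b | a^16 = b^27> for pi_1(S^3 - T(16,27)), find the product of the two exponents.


The relation is a^16 = b^27.
Product of exponents = 16 * 27
= 432

432


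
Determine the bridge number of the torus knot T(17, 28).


The bridge number of T(p,q) is min(p,q).
min(17, 28) = 17

17


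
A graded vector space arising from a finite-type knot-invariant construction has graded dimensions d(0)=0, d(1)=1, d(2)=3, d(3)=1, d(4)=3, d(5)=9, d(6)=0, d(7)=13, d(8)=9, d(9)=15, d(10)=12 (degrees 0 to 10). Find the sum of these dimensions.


Total dimension = d(0) + d(1) + ... + d(10)
= 0 + 1 + 3 + 1 + 3 + 9 + 0 + 13 + 9 + 15 + 12
= 66

66


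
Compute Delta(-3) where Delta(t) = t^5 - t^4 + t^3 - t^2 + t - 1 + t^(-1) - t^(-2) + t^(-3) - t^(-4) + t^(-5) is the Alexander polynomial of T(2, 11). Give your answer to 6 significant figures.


Substituting t = -3 into Delta(t) = t^5 - t^4 + t^3 - t^2 + t - 1 + t^(-1) - t^(-2) + t^(-3) - t^(-4) + t^(-5):
Term values: (-243) + (-81) + (-27) + (-9) + (-3) + (-1) + (-0.333333) + (-0.111111) + (-0.037037) + (-0.0123457) + (-0.00411523)
Sum = -364.4979424
Rounded to 6 significant figures: -364.498

-364.498


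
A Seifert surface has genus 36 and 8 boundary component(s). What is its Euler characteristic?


chi = 2 - 2g - b
= 2 - 2*36 - 8
= 2 - 72 - 8 = -78

-78


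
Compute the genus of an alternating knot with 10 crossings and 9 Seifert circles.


For alternating knots, g = (c - s + 1)/2.
= (10 - 9 + 1)/2
= 2/2 = 1

1


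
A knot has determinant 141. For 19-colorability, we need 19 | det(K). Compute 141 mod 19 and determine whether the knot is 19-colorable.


Step 1: A knot is p-colorable if and only if p divides its determinant.
Step 2: Compute 141 mod 19.
141 = 7 * 19 + 8
Step 3: 141 mod 19 = 8
Step 4: The knot is 19-colorable: no

8


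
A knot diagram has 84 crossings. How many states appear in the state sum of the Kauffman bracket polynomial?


Each crossing contributes 2 choices (A-smoothing or B-smoothing).
Total states = 2^84 = 19342813113834066795298816

19342813113834066795298816


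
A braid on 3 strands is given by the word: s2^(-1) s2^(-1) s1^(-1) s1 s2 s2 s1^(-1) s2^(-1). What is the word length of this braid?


The word length counts the number of generators (including inverses).
Listing each generator: s2^(-1), s2^(-1), s1^(-1), s1, s2, s2, s1^(-1), s2^(-1)
There are 8 generators in this braid word.

8


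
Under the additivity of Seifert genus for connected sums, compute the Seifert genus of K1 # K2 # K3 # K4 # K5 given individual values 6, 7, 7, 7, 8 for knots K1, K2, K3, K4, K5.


The Seifert genus is additive under connected sum.
Seifert genus(K1 # K2 # K3 # K4 # K5) = (6) + (7) + (7) + (7) + (8)
= 35

35


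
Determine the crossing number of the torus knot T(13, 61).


For a torus knot T(p, q) with gcd(p,q)=1,
the crossing number is min(p*(q-1), q*(p-1)).
p*(q-1) = 13*60 = 780
q*(p-1) = 61*12 = 732
min(780, 732) = 732

732


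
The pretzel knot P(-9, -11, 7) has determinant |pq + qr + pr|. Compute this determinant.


Step 1: Compute pq + qr + pr.
pq = (-9)*(-11) = 99
qr = (-11)*7 = -77
pr = (-9)*7 = -63
pq + qr + pr = 99 + (-77) + (-63) = -41
Step 2: Take absolute value.
det(P(-9,-11,7)) = |-41| = 41

41


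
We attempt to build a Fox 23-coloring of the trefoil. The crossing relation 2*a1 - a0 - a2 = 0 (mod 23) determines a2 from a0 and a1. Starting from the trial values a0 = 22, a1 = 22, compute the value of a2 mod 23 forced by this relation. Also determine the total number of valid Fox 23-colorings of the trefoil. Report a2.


Step 1: Apply the given crossing relation 2*a1 - a0 - a2 = 0 (mod 23).
  a2 = 2*a1 - a0 mod 23
  a2 = 2*22 - 22 mod 23
  a2 = 44 - 22 mod 23
  a2 = 22 mod 23 = 22
Step 2: The trefoil has determinant 3.
  Number of Fox p-colorings (p prime) is p^2 if p = 3, else p.
  Since 23 does not divide 3, only trivial (constant) colorings exist.
  (Here a0 = a1 = a2 = 22, the constant coloring, which is valid.)
  Total colorings = 23
Step 3: a2 = 22, total Fox 23-colorings = 23

22


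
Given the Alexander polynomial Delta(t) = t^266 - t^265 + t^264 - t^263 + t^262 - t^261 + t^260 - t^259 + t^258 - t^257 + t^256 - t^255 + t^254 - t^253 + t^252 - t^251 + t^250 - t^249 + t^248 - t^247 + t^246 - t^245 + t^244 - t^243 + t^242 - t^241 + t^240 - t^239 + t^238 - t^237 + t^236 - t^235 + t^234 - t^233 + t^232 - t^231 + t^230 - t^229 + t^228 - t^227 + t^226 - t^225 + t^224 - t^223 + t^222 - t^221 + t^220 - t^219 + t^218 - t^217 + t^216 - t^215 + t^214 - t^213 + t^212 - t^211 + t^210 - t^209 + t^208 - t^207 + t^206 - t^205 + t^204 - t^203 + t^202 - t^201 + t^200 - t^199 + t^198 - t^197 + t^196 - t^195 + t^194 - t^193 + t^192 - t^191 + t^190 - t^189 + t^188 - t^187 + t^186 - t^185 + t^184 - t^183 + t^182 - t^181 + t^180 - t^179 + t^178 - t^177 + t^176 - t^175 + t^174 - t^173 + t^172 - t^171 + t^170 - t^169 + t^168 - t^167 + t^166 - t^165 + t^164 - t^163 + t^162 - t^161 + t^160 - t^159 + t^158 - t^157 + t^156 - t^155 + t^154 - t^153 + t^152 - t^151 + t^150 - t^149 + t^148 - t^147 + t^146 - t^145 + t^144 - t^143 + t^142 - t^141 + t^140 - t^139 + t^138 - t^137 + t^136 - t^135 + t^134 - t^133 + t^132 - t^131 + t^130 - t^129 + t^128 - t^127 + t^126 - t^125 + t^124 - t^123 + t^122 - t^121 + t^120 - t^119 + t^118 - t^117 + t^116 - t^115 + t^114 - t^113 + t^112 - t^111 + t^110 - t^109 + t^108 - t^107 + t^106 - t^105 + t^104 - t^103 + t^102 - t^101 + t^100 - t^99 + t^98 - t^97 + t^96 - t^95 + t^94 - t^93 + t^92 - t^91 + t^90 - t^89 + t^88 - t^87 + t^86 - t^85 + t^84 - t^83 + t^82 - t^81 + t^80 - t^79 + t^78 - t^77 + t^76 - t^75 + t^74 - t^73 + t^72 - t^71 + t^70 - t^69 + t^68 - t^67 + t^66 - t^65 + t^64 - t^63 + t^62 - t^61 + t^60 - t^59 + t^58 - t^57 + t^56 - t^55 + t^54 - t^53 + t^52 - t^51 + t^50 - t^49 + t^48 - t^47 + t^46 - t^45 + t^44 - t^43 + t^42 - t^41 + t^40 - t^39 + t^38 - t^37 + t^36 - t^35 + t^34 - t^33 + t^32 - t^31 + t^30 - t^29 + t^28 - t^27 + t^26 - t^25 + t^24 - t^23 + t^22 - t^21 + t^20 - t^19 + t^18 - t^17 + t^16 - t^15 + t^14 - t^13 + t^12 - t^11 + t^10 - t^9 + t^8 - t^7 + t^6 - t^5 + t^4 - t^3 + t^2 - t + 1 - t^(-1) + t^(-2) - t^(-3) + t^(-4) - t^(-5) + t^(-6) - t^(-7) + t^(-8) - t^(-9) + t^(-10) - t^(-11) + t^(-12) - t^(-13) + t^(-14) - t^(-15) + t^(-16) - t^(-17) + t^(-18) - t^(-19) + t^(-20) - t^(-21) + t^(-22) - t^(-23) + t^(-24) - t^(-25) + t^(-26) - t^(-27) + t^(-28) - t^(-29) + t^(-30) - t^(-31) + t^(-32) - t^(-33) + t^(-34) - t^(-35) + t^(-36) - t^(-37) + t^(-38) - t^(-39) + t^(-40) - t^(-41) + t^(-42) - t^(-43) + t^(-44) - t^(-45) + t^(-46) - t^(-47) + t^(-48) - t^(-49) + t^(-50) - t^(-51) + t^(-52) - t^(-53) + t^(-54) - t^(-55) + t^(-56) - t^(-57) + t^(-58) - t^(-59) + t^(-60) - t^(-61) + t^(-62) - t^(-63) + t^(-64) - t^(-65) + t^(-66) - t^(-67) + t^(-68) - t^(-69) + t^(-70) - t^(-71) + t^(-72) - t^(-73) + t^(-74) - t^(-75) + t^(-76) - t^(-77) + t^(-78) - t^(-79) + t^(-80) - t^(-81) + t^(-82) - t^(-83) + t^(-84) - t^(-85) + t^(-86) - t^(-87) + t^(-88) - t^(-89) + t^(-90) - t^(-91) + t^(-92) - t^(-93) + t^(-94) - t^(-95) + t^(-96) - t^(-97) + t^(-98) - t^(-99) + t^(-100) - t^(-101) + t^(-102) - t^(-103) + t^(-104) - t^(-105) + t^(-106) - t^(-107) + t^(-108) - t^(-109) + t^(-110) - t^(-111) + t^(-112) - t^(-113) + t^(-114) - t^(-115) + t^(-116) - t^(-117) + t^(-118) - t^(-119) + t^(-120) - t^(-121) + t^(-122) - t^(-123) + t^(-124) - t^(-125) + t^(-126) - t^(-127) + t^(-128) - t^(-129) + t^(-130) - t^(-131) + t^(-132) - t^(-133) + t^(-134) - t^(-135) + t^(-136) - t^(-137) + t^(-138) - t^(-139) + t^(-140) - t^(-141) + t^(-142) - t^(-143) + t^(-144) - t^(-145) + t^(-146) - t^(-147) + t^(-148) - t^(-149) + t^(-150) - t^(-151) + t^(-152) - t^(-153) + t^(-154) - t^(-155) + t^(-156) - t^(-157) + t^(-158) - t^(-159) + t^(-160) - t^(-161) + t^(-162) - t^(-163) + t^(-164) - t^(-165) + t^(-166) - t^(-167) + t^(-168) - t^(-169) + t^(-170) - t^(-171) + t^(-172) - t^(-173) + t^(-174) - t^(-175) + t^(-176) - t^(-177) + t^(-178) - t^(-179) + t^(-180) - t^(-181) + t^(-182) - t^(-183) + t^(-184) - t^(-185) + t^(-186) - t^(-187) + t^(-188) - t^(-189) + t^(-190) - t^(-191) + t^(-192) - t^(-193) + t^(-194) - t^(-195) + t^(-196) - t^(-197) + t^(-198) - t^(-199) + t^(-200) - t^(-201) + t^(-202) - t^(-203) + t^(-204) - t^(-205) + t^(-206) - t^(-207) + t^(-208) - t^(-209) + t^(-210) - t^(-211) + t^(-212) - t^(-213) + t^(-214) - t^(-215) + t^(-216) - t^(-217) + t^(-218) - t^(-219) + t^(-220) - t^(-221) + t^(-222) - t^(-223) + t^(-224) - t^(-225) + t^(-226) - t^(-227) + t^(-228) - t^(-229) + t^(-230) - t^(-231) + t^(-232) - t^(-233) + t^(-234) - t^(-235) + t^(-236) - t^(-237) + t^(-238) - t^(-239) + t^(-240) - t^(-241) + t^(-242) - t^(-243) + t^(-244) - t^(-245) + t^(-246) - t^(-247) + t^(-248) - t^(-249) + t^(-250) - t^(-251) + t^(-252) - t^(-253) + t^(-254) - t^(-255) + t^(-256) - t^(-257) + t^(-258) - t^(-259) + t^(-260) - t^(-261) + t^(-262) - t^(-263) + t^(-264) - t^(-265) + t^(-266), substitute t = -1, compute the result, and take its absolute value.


Step 1: The polynomial has 533 terms with alternating signs, exponents from 266 down to -266.
Step 2: Substitute t = -1. The i-th term has coefficient (-1)^i and exponent (m-i),
  so its value is (-1)^i * (-1)^(m-i) = (-1)^m = 1 for every i.
Step 3: All 533 terms equal 1, so Delta(-1) = 533 * (1) = 533
Step 4: |Delta(-1)| = 533

533


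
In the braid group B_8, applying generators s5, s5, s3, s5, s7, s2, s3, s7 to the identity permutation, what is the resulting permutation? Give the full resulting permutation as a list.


Starting with identity [1, 2, 3, 4, 5, 6, 7, 8].
Apply generators in sequence:
  After s5: [1, 2, 3, 4, 6, 5, 7, 8]
  After s5: [1, 2, 3, 4, 5, 6, 7, 8]
  After s3: [1, 2, 4, 3, 5, 6, 7, 8]
  After s5: [1, 2, 4, 3, 6, 5, 7, 8]
  After s7: [1, 2, 4, 3, 6, 5, 8, 7]
  After s2: [1, 4, 2, 3, 6, 5, 8, 7]
  After s3: [1, 4, 3, 2, 6, 5, 8, 7]
  After s7: [1, 4, 3, 2, 6, 5, 7, 8]
Final permutation: [1, 4, 3, 2, 6, 5, 7, 8]

[1, 4, 3, 2, 6, 5, 7, 8]


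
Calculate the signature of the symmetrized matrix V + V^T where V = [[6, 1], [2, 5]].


Step 1: V + V^T = [[12, 3], [3, 10]]
Step 2: trace = 22, det = 111
Step 3: Discriminant = 22^2 - 4*111 = 40
Step 4: Eigenvalues: 14.1623, 7.83772
Step 5: Signature = (# positive eigenvalues) - (# negative eigenvalues) = 2

2


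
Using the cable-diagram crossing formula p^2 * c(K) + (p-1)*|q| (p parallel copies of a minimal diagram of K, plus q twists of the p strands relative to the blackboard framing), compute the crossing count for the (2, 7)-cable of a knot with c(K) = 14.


Step 1: Each of the c(K) crossings of the companion diagram becomes p*p = p^2 crossings among the p parallel strands, and each of the |q| twists s_1 s_2 ... s_(p-1) adds (p-1) crossings.
  Crossings = p^2 * c(K) + (p-1)*|q|
Step 2: = 2^2 * 14 + (2-1)*7
Step 3: = 4*14 + 1*7
Step 4: = 56 + 7 = 63

63


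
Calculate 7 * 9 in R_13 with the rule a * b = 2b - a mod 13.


7 * 9 = 2*9 - 7 mod 13
= 18 - 7 mod 13
= 11 mod 13 = 11

11


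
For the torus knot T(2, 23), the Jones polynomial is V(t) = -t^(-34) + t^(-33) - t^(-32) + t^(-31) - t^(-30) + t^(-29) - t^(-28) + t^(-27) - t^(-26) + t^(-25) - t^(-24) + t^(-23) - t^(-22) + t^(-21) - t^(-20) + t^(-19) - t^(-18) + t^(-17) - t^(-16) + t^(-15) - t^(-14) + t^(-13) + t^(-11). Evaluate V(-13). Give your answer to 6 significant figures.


Substituting t = -13 into V(t) = -t^(-34) + t^(-33) - t^(-32) + t^(-31) - t^(-30) + t^(-29) - t^(-28) + t^(-27) - t^(-26) + t^(-25) - t^(-24) + t^(-23) - t^(-22) + t^(-21) - t^(-20) + t^(-19) - t^(-18) + t^(-17) - t^(-16) + t^(-15) - t^(-14) + t^(-13) + t^(-11):
  (-)t^(-34) = -1.33637e-38
  (+)t^(-33) = -1.73728e-37
  (-)t^(-32) = -2.25846e-36
  (+)t^(-31) = -2.936e-35
  (-)t^(-30) = -3.8168e-34
  (+)t^(-29) = -4.96184e-33
  (-)t^(-28) = -6.45039e-32
  (+)t^(-27) = -8.38551e-31
  (-)t^(-26) = -1.09012e-29
  (+)t^(-25) = -1.41715e-28
  (-)t^(-24) = -1.8423e-27
  (+)t^(-23) = -2.39499e-26
  (-)t^(-22) = -3.11348e-25
  (+)t^(-21) = -4.04753e-24
  (-)t^(-20) = -5.26178e-23
  (+)t^(-19) = -6.84032e-22
  (-)t^(-18) = -8.89241e-21
  (+)t^(-17) = -1.15601e-19
  (-)t^(-16) = -1.50282e-18
  (+)t^(-15) = -1.95366e-17
  (-)t^(-14) = -2.53976e-16
  (+)t^(-13) = -3.30169e-15
  (+)t^(-11) = -5.57986e-13
Sum = (-1.33637e-38) + (-1.73728e-37) + (-2.25846e-36) + (-2.936e-35) + (-3.8168e-34) + (-4.96184e-33) + (-6.45039e-32) + (-8.38551e-31) + (-1.09012e-29) + (-1.41715e-28) + (-1.8423e-27) + (-2.39499e-26) + (-3.11348e-25) + (-4.04753e-24) + (-5.26178e-23) + (-6.84032e-22) + (-8.89241e-21) + (-1.15601e-19) + (-1.50282e-18) + (-1.95366e-17) + (-2.53976e-16) + (-3.30169e-15) + (-5.57986e-13)
= -5.615626033e-13
Rounded to 6 significant figures: -5.61563e-13

-5.61563e-13


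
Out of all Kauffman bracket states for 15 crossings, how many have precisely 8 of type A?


We choose which 8 of 15 crossings get A-smoothings.
C(15, 8) = 15! / (8! * 7!)
= 6435

6435


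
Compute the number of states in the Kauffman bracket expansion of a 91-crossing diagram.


Each crossing contributes 2 choices (A-smoothing or B-smoothing).
Total states = 2^91 = 2475880078570760549798248448

2475880078570760549798248448


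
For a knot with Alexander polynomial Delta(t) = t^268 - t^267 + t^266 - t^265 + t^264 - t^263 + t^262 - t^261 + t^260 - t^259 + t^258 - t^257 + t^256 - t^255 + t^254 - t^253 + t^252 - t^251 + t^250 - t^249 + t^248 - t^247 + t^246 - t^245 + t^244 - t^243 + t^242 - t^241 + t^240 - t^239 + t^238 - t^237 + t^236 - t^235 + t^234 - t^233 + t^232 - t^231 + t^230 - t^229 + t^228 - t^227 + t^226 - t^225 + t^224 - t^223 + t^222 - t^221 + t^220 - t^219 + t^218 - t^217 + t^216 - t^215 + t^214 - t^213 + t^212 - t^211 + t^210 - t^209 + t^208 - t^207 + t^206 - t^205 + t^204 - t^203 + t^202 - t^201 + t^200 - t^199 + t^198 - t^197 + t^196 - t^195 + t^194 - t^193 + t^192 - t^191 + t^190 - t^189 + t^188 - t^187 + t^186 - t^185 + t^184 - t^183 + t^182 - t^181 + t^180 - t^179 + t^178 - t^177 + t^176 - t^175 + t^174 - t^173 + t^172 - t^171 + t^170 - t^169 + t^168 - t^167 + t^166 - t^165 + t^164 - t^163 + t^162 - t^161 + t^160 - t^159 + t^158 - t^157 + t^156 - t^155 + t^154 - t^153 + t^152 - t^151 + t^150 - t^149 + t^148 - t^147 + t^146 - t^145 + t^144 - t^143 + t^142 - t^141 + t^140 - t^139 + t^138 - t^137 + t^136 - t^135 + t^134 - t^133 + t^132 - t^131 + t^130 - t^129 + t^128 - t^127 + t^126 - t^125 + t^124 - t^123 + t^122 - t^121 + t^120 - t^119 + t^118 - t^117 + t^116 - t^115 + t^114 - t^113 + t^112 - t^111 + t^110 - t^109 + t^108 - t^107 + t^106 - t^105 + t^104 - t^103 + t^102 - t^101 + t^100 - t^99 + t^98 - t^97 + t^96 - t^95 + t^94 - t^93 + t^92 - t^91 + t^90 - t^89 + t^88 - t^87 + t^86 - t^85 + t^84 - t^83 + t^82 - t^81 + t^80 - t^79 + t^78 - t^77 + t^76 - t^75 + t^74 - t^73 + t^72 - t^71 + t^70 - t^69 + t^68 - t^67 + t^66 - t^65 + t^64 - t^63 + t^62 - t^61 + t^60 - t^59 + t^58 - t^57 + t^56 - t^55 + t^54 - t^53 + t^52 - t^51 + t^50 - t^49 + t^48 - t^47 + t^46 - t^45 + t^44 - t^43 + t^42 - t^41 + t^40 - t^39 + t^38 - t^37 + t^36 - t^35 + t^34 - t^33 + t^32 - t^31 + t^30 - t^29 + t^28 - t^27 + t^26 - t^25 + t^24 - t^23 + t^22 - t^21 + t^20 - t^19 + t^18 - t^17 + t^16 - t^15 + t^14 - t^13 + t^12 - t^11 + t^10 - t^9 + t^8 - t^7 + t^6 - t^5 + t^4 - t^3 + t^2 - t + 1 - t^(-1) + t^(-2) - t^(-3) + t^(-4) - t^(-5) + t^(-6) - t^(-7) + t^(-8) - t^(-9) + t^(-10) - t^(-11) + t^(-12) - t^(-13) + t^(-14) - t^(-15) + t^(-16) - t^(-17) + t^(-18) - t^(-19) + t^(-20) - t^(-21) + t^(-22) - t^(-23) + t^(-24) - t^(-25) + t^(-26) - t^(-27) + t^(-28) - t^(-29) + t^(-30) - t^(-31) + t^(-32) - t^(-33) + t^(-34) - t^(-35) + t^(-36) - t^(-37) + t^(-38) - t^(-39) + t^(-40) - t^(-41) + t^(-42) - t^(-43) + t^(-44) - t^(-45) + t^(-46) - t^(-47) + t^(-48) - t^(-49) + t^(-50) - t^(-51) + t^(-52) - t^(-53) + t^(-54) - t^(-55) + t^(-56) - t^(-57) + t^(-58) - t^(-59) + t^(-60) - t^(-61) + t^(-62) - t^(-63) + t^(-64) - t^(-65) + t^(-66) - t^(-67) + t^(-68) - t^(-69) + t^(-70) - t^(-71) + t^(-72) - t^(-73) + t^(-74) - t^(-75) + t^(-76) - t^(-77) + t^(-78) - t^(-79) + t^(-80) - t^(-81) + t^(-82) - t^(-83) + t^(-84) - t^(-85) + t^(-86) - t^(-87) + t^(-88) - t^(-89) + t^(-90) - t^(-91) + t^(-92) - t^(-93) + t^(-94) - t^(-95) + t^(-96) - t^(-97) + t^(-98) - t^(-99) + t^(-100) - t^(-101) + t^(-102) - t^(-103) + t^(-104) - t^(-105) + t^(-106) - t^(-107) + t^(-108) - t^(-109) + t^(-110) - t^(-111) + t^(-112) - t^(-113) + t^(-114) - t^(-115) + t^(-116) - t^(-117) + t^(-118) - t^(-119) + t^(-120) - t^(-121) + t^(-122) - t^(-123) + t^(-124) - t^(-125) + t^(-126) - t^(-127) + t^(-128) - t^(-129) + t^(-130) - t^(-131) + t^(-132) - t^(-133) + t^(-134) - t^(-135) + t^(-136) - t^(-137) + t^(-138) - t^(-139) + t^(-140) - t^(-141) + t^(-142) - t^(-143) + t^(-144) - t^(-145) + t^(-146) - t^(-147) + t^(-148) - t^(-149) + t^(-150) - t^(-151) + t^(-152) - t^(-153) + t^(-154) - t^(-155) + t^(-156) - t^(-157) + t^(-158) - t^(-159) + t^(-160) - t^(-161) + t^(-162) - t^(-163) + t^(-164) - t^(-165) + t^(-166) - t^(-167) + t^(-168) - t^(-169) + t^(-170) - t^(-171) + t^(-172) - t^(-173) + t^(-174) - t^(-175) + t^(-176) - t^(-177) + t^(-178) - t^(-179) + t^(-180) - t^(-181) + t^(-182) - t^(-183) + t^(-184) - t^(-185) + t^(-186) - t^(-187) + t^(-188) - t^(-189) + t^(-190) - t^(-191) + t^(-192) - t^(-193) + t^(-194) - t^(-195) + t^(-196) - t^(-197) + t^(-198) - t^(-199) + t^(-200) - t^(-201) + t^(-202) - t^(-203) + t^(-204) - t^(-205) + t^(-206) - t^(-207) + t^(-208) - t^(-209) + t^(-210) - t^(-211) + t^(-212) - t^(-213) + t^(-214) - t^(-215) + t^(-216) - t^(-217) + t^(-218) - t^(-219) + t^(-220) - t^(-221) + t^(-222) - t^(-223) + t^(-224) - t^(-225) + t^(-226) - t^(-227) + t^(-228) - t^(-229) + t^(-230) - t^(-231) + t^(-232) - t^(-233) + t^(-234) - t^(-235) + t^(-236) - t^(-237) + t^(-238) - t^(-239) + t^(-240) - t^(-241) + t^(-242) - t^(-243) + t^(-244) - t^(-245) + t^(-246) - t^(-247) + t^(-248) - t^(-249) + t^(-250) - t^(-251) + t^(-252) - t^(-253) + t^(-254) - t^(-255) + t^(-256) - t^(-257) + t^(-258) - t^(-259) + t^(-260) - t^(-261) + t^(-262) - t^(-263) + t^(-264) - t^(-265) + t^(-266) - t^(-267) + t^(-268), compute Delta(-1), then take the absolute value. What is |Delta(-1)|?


Step 1: The polynomial has 537 terms with alternating signs, exponents from 268 down to -268.
Step 2: Substitute t = -1. The i-th term has coefficient (-1)^i and exponent (m-i),
  so its value is (-1)^i * (-1)^(m-i) = (-1)^m = 1 for every i.
Step 3: All 537 terms equal 1, so Delta(-1) = 537 * (1) = 537
Step 4: |Delta(-1)| = 537

537
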